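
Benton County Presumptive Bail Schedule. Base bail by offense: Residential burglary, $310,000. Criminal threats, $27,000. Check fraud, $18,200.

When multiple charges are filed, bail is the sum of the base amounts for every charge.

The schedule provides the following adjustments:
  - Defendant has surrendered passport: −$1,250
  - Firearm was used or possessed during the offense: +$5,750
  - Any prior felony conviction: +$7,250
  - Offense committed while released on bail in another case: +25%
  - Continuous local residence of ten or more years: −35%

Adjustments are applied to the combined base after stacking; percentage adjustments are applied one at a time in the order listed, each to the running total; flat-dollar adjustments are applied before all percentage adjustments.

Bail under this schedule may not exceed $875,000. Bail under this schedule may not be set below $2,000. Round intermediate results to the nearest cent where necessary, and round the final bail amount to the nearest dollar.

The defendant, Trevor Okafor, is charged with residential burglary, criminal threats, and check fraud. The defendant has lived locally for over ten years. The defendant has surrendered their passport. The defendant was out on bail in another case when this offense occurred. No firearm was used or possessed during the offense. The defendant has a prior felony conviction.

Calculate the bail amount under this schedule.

Base amounts from the schedule: residential burglary $310,000; criminal threats $27,000; check fraud $18,200.
Stacking rule: sum of all bases. $310,000 + $27,000 + $18,200 = $355,200.
Defendant has surrendered passport (−$1,250 flat): $355,200 − $1,250 = $353,950.
Any prior felony conviction (+$7,250 flat): $353,950 + $7,250 = $361,200.
Offense committed while released on bail in another case (+25%): $361,200 × 1.25 = $451,500.
Continuous local residence of ten or more years (−35%): $451,500 × 0.65 = $293,475.
$293,475 is within the $875,000 maximum.
$293,475 is at or above the $2,000 minimum.

$293,475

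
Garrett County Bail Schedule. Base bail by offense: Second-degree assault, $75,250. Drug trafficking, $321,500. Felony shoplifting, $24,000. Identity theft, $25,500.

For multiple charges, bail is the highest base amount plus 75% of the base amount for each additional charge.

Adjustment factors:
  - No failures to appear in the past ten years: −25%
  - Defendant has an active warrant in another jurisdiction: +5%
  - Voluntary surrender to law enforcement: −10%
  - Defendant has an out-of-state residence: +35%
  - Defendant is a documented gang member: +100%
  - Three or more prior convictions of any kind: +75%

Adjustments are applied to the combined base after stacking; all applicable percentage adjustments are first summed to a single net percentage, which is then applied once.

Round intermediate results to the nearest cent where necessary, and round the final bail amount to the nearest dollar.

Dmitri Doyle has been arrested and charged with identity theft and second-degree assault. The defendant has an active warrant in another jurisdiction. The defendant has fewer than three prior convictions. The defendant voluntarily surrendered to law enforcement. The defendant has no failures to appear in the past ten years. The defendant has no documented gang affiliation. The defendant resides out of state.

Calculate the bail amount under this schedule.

Base amounts from the schedule: identity theft $25,500; second-degree assault $75,250.
Stacking rule: highest base plus 75% of each additional charge. Highest is second-degree assault at $75,250. Additional: $25,500 × 75% = $19,125. Combined base = $75,250 + $19,125 = $94,375.
Net percentage adjustment: −25% +5% −10% +35% = +5%. $94,375 × 1.05 = $99,093.75.
Rounded to the nearest dollar: $99,094.

$99,094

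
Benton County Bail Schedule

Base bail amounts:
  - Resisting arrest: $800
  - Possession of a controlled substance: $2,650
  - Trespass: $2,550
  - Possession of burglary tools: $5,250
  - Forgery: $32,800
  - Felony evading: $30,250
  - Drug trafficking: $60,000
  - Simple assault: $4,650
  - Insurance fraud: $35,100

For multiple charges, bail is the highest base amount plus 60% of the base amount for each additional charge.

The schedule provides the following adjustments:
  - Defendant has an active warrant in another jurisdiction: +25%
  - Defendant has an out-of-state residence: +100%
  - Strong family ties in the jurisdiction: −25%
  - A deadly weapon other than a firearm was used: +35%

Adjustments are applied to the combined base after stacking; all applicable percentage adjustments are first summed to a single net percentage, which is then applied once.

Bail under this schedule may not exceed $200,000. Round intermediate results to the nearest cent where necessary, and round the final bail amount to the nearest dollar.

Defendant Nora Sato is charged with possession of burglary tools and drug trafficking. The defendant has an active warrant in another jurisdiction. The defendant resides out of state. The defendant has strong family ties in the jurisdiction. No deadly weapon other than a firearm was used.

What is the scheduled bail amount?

$126,300

Base amounts from the schedule: possession of burglary tools $5,250; drug trafficking $60,000.
Stacking rule: highest base plus 60% of each additional charge. Highest is drug trafficking at $60,000. Additional: $5,250 × 60% = $3,150. Combined base = $60,000 + $3,150 = $63,150.
Net percentage adjustment: +25% +100% −25% = +100%. $63,150 × 2 = $126,300.
$126,300 is within the $200,000 maximum.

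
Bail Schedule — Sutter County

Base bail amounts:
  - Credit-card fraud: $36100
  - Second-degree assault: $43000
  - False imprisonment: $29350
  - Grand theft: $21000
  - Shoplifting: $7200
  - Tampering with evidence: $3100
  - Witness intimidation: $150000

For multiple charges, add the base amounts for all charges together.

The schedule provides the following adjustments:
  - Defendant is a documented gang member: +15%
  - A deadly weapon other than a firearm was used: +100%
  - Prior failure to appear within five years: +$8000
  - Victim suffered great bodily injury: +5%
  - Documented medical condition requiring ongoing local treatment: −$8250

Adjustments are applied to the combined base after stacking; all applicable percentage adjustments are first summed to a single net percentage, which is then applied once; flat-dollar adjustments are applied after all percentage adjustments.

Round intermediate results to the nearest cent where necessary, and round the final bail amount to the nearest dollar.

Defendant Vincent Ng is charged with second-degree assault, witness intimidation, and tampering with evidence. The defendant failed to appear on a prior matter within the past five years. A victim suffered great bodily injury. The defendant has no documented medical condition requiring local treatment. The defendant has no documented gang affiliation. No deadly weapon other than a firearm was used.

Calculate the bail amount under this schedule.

Base amounts from the schedule: second-degree assault $43000; witness intimidation $150000; tampering with evidence $3100.
Stacking rule: sum of all bases. $43000 + $150000 + $3100 = $196100.
Victim suffered great bodily injury (+5%): $196100 × 1.05 = $205905.
Prior failure to appear within five years (+$8000 flat): $205905 + $8000 = $213905.

$213905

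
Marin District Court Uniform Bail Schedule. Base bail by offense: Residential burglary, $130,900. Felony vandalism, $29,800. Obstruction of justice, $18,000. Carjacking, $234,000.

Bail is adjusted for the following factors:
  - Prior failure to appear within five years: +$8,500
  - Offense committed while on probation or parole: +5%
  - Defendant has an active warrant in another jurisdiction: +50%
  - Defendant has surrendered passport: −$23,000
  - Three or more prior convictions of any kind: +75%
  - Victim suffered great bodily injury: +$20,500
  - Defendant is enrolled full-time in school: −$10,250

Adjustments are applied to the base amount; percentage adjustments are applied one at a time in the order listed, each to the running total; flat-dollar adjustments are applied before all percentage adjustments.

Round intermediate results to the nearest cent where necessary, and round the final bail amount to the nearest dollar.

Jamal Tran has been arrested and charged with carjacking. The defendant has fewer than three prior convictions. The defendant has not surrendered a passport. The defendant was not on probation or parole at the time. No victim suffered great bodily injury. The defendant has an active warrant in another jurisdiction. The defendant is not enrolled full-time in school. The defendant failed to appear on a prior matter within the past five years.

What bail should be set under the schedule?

$363,750

Base amounts from the schedule: carjacking $234,000.
Single charge. Combined base = $234,000.
Prior failure to appear within five years (+$8,500 flat): $234,000 + $8,500 = $242,500.
Defendant has an active warrant in another jurisdiction (+50%): $242,500 × 1.5 = $363,750.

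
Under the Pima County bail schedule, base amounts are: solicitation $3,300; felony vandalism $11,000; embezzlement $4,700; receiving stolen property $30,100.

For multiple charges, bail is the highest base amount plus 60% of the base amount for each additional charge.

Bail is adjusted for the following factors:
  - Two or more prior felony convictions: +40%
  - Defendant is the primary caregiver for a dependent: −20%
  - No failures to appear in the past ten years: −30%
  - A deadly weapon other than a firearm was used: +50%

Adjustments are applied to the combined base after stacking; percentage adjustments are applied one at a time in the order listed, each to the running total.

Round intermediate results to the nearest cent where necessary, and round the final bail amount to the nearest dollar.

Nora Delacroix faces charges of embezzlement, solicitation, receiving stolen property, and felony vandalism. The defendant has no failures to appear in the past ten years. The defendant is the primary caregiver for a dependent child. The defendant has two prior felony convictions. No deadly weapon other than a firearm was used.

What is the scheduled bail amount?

$32,536

Base amounts from the schedule: embezzlement $4,700; solicitation $3,300; receiving stolen property $30,100; felony vandalism $11,000.
Stacking rule: highest base plus 60% of each additional charge. Highest is receiving stolen property at $30,100. Additional: $4,700 × 60% = $2,820; $3,300 × 60% = $1,980; $11,000 × 60% = $6,600. Combined base = $30,100 + $11,400 = $41,500.
Two or more prior felony convictions (+40%): $41,500 × 1.4 = $58,100.
Defendant is the primary caregiver for a dependent (−20%): $58,100 × 0.8 = $46,480.
No failures to appear in the past ten years (−30%): $46,480 × 0.7 = $32,536.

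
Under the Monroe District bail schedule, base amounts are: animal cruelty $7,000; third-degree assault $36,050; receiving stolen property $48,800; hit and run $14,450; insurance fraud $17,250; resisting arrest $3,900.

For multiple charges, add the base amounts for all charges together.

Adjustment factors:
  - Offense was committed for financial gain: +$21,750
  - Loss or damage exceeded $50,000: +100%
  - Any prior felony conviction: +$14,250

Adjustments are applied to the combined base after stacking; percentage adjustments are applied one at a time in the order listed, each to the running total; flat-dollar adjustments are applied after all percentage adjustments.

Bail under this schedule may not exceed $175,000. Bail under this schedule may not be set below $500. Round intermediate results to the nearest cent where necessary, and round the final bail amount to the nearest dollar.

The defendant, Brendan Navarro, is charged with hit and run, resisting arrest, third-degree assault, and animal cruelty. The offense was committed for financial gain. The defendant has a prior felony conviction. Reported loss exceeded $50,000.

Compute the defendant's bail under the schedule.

$158,800

Base amounts from the schedule: hit and run $14,450; resisting arrest $3,900; third-degree assault $36,050; animal cruelty $7,000.
Stacking rule: sum of all bases. $14,450 + $3,900 + $36,050 + $7,000 = $61,400.
Loss or damage exceeded $50,000 (+100%): $61,400 × 2 = $122,800.
Offense was committed for financial gain (+$21,750 flat): $122,800 + $21,750 = $144,550.
Any prior felony conviction (+$14,250 flat): $144,550 + $14,250 = $158,800.
$158,800 is within the $175,000 maximum.
$158,800 is at or above the $500 minimum.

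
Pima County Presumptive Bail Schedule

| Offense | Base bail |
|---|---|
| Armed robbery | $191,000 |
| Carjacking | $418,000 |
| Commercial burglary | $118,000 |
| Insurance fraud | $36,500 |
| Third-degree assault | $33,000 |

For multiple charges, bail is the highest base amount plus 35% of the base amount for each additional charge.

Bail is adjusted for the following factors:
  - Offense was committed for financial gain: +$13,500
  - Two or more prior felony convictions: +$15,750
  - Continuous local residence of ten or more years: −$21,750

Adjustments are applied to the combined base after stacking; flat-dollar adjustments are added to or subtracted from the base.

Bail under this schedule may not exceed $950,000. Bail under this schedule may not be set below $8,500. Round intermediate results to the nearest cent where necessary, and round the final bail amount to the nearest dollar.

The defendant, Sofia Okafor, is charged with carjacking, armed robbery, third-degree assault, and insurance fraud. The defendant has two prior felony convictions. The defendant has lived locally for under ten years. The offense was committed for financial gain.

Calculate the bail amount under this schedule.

$538,425

Base amounts from the schedule: carjacking $418,000; armed robbery $191,000; third-degree assault $33,000; insurance fraud $36,500.
Stacking rule: highest base plus 35% of each additional charge. Highest is carjacking at $418,000. Additional: $191,000 × 35% = $66,850; $33,000 × 35% = $11,550; $36,500 × 35% = $12,775. Combined base = $418,000 + $91,175 = $509,175.
Offense was committed for financial gain (+$13,500 flat): $509,175 + $13,500 = $522,675.
Two or more prior felony convictions (+$15,750 flat): $522,675 + $15,750 = $538,425.
$538,425 is within the $950,000 maximum.
$538,425 is at or above the $8,500 minimum.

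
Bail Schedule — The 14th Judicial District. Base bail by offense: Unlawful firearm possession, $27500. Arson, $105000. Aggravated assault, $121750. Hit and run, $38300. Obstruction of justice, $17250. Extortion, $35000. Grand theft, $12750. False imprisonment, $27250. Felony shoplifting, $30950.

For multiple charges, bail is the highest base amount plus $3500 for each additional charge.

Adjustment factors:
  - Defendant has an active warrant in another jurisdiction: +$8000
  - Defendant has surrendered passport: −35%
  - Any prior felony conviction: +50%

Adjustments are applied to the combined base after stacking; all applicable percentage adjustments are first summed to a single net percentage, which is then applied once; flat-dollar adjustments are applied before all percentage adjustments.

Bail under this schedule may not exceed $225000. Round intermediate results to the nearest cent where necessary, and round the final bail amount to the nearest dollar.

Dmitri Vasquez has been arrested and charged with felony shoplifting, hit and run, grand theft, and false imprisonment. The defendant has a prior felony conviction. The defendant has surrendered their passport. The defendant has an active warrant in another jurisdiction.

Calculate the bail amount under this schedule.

Base amounts from the schedule: felony shoplifting $30950; hit and run $38300; grand theft $12750; false imprisonment $27250.
Stacking rule: highest base plus $3500 per additional charge. Highest is hit and run at $38300; 3 additional charges → +$10500. Combined base = $48800.
Defendant has an active warrant in another jurisdiction (+$8000 flat): $48800 + $8000 = $56800.
Net percentage adjustment: −35% +50% = +15%. $56800 × 1.15 = $65320.
$65320 is within the $225000 maximum.

$65320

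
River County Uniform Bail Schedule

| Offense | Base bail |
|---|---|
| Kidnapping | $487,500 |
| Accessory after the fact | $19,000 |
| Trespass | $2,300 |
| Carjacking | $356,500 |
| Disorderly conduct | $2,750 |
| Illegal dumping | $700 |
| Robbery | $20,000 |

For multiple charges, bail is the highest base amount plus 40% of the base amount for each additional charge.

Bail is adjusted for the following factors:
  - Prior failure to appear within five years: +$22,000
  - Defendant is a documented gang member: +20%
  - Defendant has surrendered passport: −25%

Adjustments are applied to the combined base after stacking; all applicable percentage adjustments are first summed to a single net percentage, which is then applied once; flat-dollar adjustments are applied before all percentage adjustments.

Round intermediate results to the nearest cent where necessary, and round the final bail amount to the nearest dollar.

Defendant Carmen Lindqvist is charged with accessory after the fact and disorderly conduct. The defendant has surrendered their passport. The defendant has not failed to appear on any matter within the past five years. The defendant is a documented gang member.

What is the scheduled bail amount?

$19,095

Base amounts from the schedule: accessory after the fact $19,000; disorderly conduct $2,750.
Stacking rule: highest base plus 40% of each additional charge. Highest is accessory after the fact at $19,000. Additional: $2,750 × 40% = $1,100. Combined base = $19,000 + $1,100 = $20,100.
Net percentage adjustment: +20% −25% = −5%. $20,100 × 0.95 = $19,095.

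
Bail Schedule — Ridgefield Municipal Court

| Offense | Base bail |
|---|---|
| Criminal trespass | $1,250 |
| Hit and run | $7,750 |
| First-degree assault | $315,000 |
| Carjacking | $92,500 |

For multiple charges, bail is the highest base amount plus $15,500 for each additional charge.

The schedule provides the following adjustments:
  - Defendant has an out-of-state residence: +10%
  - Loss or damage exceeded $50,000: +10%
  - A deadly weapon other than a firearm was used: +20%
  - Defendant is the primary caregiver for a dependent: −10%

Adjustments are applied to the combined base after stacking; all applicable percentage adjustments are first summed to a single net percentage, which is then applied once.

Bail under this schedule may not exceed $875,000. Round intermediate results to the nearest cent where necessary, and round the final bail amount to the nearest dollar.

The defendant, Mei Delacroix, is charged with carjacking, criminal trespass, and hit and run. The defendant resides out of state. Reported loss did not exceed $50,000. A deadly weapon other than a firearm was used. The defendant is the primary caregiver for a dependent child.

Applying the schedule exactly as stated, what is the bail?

$148,200

Base amounts from the schedule: carjacking $92,500; criminal trespass $1,250; hit and run $7,750.
Stacking rule: highest base plus $15,500 per additional charge. Highest is carjacking at $92,500; 2 additional charges → +$31,000. Combined base = $123,500.
Net percentage adjustment: +10% +20% −10% = +20%. $123,500 × 1.2 = $148,200.
$148,200 is within the $875,000 maximum.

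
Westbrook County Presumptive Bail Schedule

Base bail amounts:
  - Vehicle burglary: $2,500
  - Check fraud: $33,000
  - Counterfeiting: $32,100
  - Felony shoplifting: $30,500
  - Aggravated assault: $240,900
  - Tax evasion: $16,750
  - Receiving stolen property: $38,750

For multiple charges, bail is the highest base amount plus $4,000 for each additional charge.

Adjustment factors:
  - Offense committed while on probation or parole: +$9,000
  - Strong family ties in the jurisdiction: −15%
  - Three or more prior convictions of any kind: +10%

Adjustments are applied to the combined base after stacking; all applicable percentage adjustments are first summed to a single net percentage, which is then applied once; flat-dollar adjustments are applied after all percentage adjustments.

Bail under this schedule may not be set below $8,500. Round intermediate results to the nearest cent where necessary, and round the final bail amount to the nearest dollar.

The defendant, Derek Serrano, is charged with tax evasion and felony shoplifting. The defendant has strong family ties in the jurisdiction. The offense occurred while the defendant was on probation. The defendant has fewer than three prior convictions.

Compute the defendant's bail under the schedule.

Base amounts from the schedule: tax evasion $16,750; felony shoplifting $30,500.
Stacking rule: highest base plus $4,000 per additional charge. Highest is felony shoplifting at $30,500; 1 additional charge → +$4,000. Combined base = $34,500.
Strong family ties in the jurisdiction (−15%): $34,500 × 0.85 = $29,325.
Offense committed while on probation or parole (+$9,000 flat): $29,325 + $9,000 = $38,325.
$38,325 is at or above the $8,500 minimum.

$38,325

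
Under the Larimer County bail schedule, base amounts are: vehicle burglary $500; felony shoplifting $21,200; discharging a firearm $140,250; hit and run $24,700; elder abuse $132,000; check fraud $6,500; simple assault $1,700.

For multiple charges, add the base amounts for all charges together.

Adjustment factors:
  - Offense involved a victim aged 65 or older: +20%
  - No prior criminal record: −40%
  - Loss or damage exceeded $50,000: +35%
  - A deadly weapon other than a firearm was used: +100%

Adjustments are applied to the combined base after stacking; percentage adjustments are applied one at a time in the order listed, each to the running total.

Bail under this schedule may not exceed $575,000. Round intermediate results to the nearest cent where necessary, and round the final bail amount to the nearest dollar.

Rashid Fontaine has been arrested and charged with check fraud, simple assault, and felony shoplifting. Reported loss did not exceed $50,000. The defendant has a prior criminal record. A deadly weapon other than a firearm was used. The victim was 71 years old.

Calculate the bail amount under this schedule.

$70,560

Base amounts from the schedule: check fraud $6,500; simple assault $1,700; felony shoplifting $21,200.
Stacking rule: sum of all bases. $6,500 + $1,700 + $21,200 = $29,400.
Offense involved a victim aged 65 or older (+20%): $29,400 × 1.2 = $35,280.
A deadly weapon other than a firearm was used (+100%): $35,280 × 2 = $70,560.
$70,560 is within the $575,000 maximum.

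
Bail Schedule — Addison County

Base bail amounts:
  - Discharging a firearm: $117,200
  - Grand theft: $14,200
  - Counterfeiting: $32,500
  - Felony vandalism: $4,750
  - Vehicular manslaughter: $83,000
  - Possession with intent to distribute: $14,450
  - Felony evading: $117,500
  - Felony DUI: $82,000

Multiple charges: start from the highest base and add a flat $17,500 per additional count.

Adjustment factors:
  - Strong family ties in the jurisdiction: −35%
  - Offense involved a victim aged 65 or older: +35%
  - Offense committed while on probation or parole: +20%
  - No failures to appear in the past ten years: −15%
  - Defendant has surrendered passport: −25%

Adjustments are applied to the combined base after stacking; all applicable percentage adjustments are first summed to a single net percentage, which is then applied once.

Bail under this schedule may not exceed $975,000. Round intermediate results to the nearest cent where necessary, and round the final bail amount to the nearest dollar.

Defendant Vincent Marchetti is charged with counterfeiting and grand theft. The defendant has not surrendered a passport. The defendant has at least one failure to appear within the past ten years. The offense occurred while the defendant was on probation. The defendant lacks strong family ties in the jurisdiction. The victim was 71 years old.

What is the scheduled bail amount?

$77,500

Base amounts from the schedule: counterfeiting $32,500; grand theft $14,200.
Stacking rule: highest base plus $17,500 per additional charge. Highest is counterfeiting at $32,500; 1 additional charge → +$17,500. Combined base = $50,000.
Net percentage adjustment: +35% +20% = +55%. $50,000 × 1.55 = $77,500.
$77,500 is within the $975,000 maximum.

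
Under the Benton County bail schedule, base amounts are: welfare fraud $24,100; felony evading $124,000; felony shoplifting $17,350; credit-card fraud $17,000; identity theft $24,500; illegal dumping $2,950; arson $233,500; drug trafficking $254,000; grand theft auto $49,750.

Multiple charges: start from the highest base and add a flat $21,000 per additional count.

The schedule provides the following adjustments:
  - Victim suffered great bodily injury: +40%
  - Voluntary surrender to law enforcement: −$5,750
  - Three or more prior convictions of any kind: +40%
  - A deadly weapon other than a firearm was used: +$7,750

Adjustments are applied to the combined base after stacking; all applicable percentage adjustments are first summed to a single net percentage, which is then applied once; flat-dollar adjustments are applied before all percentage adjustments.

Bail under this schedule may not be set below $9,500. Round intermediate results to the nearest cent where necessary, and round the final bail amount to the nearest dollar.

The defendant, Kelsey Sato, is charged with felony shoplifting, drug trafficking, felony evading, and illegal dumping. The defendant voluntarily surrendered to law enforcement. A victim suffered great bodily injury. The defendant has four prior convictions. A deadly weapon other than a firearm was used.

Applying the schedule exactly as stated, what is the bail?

$574,200

Base amounts from the schedule: felony shoplifting $17,350; drug trafficking $254,000; felony evading $124,000; illegal dumping $2,950.
Stacking rule: highest base plus $21,000 per additional charge. Highest is drug trafficking at $254,000; 3 additional charges → +$63,000. Combined base = $317,000.
Voluntary surrender to law enforcement (−$5,750 flat): $317,000 − $5,750 = $311,250.
A deadly weapon other than a firearm was used (+$7,750 flat): $311,250 + $7,750 = $319,000.
Net percentage adjustment: +40% +40% = +80%. $319,000 × 1.8 = $574,200.
$574,200 is at or above the $9,500 minimum.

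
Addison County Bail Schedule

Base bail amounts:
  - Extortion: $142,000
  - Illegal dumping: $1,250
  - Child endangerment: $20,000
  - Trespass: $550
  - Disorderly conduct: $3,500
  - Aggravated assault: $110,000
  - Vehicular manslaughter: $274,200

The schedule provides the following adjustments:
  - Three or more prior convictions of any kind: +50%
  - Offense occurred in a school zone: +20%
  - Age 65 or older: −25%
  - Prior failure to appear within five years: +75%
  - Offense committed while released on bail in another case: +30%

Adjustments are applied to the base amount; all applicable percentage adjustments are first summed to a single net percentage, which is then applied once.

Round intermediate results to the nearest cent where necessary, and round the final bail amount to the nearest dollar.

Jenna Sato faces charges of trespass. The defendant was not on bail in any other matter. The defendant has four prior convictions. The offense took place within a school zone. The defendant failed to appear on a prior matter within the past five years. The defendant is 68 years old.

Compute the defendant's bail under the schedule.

$1,210

Base amounts from the schedule: trespass $550.
Single charge. Combined base = $550.
Net percentage adjustment: +50% +20% −25% +75% = +120%. $550 × 2.2 = $1,210.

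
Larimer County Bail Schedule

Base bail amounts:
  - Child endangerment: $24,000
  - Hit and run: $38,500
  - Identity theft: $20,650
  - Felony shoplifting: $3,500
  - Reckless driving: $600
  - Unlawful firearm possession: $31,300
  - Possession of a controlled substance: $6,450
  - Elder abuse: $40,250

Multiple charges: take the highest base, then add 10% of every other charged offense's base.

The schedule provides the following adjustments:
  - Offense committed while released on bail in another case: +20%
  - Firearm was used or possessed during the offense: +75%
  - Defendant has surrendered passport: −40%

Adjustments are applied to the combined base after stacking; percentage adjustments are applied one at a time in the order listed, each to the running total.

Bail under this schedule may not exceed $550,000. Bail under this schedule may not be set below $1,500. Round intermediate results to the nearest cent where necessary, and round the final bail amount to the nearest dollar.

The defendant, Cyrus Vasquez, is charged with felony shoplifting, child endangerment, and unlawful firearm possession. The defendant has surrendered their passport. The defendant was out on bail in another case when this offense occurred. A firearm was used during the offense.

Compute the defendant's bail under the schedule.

Base amounts from the schedule: felony shoplifting $3,500; child endangerment $24,000; unlawful firearm possession $31,300.
Stacking rule: highest base plus 10% of each additional charge. Highest is unlawful firearm possession at $31,300. Additional: $3,500 × 10% = $350; $24,000 × 10% = $2,400. Combined base = $31,300 + $2,750 = $34,050.
Offense committed while released on bail in another case (+20%): $34,050 × 1.2 = $40,860.
Firearm was used or possessed during the offense (+75%): $40,860 × 1.75 = $71,505.
Defendant has surrendered passport (−40%): $71,505 × 0.6 = $42,903.
$42,903 is within the $550,000 maximum.
$42,903 is at or above the $1,500 minimum.

$42,903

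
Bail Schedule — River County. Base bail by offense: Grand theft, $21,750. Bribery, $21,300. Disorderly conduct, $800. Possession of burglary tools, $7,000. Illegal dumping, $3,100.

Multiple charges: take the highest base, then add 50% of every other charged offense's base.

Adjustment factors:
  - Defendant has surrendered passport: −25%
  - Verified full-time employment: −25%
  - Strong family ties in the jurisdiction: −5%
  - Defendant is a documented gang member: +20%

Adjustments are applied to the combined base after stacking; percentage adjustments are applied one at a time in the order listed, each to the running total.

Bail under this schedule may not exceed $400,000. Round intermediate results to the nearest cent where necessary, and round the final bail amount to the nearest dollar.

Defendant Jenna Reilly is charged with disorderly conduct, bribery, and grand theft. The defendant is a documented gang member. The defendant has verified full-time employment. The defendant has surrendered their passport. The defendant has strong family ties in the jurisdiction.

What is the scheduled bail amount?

$21,033

Base amounts from the schedule: disorderly conduct $800; bribery $21,300; grand theft $21,750.
Stacking rule: highest base plus 50% of each additional charge. Highest is grand theft at $21,750. Additional: $800 × 50% = $400; $21,300 × 50% = $10,650. Combined base = $21,750 + $11,050 = $32,800.
Defendant has surrendered passport (−25%): $32,800 × 0.75 = $24,600.
Verified full-time employment (−25%): $24,600 × 0.75 = $18,450.
Strong family ties in the jurisdiction (−5%): $18,450 × 0.95 = $17,527.50.
Defendant is a documented gang member (+20%): $17,527.50 × 1.2 = $21,033.
$21,033 is within the $400,000 maximum.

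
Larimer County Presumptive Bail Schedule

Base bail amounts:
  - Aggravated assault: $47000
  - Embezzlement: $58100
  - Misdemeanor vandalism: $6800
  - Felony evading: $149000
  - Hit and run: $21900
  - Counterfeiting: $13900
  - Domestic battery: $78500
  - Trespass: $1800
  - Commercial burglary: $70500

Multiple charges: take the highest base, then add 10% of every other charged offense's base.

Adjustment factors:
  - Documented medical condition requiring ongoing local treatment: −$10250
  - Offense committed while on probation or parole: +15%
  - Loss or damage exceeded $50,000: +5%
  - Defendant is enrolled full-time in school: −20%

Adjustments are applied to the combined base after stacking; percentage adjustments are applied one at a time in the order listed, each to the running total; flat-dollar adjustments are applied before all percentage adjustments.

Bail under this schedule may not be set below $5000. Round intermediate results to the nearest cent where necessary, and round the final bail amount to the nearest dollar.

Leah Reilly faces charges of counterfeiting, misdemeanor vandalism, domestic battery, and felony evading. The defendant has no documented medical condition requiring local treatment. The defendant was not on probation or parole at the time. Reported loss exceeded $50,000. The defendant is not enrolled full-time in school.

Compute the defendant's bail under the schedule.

$166866

Base amounts from the schedule: counterfeiting $13900; misdemeanor vandalism $6800; domestic battery $78500; felony evading $149000.
Stacking rule: highest base plus 10% of each additional charge. Highest is felony evading at $149000. Additional: $13900 × 10% = $1390; $6800 × 10% = $680; $78500 × 10% = $7850. Combined base = $149000 + $9920 = $158920.
Loss or damage exceeded $50,000 (+5%): $158920 × 1.05 = $166866.
$166866 is at or above the $5000 minimum.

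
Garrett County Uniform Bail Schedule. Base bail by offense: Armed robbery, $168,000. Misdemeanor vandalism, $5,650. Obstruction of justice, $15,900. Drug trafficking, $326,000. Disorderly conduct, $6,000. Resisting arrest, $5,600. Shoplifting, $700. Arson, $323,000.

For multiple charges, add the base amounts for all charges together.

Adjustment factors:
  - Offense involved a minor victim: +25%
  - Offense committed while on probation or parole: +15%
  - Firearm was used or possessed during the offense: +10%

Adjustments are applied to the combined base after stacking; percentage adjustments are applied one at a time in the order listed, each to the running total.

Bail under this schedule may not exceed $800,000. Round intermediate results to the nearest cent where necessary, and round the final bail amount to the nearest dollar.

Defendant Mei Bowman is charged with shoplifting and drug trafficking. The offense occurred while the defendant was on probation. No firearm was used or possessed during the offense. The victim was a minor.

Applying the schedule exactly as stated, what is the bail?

$469,631

Base amounts from the schedule: shoplifting $700; drug trafficking $326,000.
Stacking rule: sum of all bases. $700 + $326,000 = $326,700.
Offense involved a minor victim (+25%): $326,700 × 1.25 = $408,375.
Offense committed while on probation or parole (+15%): $408,375 × 1.15 = $469,631.25.
$469,631.25 is within the $800,000 maximum.
Rounded to the nearest dollar: $469,631.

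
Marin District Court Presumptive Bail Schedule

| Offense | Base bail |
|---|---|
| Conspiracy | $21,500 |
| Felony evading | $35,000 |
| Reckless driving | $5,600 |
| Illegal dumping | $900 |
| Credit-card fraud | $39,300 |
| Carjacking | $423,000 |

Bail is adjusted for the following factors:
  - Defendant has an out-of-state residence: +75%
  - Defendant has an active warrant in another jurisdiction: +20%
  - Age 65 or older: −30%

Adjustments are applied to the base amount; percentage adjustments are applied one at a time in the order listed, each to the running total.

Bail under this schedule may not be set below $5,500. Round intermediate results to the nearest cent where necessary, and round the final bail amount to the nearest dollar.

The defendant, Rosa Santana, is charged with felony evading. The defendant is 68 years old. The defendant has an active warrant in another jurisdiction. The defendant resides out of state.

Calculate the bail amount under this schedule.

Base amounts from the schedule: felony evading $35,000.
Single charge. Combined base = $35,000.
Defendant has an out-of-state residence (+75%): $35,000 × 1.75 = $61,250.
Defendant has an active warrant in another jurisdiction (+20%): $61,250 × 1.2 = $73,500.
Age 65 or older (−30%): $73,500 × 0.7 = $51,450.
$51,450 is at or above the $5,500 minimum.

$51,450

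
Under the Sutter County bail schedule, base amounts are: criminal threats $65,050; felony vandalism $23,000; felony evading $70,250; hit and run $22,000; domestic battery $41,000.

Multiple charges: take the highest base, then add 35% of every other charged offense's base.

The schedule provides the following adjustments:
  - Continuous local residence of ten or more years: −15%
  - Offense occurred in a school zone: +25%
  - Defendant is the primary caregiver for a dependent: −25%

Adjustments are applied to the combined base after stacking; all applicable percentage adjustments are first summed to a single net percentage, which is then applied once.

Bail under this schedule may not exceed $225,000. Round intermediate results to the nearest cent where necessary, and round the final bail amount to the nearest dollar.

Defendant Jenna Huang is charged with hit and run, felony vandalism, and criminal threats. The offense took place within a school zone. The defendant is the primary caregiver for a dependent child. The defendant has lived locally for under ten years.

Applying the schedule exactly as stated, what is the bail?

Base amounts from the schedule: hit and run $22,000; felony vandalism $23,000; criminal threats $65,050.
Stacking rule: highest base plus 35% of each additional charge. Highest is criminal threats at $65,050. Additional: $22,000 × 35% = $7,700; $23,000 × 35% = $8,050. Combined base = $65,050 + $15,750 = $80,800.
Net percentage adjustment: +25% −25% = +0%. $80,800 × 1 = $80,800.
$80,800 is within the $225,000 maximum.

$80,800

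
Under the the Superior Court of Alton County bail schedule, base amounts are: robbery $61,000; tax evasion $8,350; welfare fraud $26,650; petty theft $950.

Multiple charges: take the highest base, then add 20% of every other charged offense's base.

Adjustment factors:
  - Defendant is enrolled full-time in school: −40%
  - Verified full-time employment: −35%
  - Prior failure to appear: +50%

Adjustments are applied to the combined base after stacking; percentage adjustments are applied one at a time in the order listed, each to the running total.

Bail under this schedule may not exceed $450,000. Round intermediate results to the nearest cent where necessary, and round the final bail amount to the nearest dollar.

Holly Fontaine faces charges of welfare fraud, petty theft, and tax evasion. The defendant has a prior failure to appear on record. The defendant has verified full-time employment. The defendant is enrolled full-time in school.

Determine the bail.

Base amounts from the schedule: welfare fraud $26,650; petty theft $950; tax evasion $8,350.
Stacking rule: highest base plus 20% of each additional charge. Highest is welfare fraud at $26,650. Additional: $950 × 20% = $190; $8,350 × 20% = $1,670. Combined base = $26,650 + $1,860 = $28,510.
Defendant is enrolled full-time in school (−40%): $28,510 × 0.6 = $17,106.
Verified full-time employment (−35%): $17,106 × 0.65 = $11,118.90.
Prior failure to appear (+50%): $11,118.90 × 1.5 = $16,678.35.
$16,678.35 is within the $450,000 maximum.
Rounded to the nearest dollar: $16,678.

$16,678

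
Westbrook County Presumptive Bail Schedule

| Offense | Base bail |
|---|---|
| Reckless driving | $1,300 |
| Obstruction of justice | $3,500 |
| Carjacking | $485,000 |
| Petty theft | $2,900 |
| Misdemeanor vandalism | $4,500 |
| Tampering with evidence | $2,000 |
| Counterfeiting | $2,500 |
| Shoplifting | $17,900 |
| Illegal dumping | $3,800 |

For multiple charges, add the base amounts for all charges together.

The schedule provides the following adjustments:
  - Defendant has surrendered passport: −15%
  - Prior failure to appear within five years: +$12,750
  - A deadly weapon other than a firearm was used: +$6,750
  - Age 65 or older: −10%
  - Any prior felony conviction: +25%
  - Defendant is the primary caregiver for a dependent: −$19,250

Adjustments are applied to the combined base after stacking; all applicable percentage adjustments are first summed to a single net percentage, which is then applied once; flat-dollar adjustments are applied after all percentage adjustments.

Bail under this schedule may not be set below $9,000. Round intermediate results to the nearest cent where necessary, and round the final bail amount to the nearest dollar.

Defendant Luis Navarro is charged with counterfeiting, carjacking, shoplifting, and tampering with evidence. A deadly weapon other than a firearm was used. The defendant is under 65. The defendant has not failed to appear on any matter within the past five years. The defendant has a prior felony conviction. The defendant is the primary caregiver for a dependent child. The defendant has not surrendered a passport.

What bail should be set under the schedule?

$621,750

Base amounts from the schedule: counterfeiting $2,500; carjacking $485,000; shoplifting $17,900; tampering with evidence $2,000.
Stacking rule: sum of all bases. $2,500 + $485,000 + $17,900 + $2,000 = $507,400.
Any prior felony conviction (+25%): $507,400 × 1.25 = $634,250.
A deadly weapon other than a firearm was used (+$6,750 flat): $634,250 + $6,750 = $641,000.
Defendant is the primary caregiver for a dependent (−$19,250 flat): $641,000 − $19,250 = $621,750.
$621,750 is at or above the $9,000 minimum.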